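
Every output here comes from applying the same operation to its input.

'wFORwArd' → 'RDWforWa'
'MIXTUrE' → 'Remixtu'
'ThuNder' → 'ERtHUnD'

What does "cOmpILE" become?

Each output is the input with this applied: flip the case of every letter, then move the last 2 characters to the front (rotate right by 2).
"cOmpILE" → "CoMPile" → "leCoMPi".

leCoMPi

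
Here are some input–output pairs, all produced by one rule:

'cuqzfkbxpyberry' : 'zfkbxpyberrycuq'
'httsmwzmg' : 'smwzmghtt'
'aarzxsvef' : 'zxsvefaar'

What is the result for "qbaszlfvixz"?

szlfvixzqba

The rule is to move the first 3 characters to the end (rotate left by 3).
For "qbaszlfvixz" the result is "szlfvixzqba".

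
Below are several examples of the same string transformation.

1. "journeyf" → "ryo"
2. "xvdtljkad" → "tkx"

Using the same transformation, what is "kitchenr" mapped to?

Looking at the pairs, the operation is to move the first 2 characters to the end (rotate left by 2), then keep one character in every 3, starting at position 2 (positions 2nd, 5th, 8th, ...).
Working it through for "kitchenr": intermediate "tchenrki", final "cni".

cni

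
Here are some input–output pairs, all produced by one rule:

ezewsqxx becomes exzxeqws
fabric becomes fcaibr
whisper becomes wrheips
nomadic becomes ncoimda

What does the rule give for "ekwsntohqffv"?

Looking at the pairs, the operation is to take characters alternately from the front and the back (1st, last, 2nd, 2nd-last, ...).
Applying that to "ekwsntohqffv" gives "evkfwfsqnhto".

evkfwfsqnhto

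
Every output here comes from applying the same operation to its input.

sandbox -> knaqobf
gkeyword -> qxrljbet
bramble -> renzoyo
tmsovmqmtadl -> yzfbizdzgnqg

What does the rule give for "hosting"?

tbfgvau

In each case the input is transformed by: shift every letter 13 places forward in the alphabet (wrapping around) — i.e. ROT13, then swap the first and last characters.
Starting from "hosting": after the first operation, "ubfgvat"; after the second, "tbfgvau".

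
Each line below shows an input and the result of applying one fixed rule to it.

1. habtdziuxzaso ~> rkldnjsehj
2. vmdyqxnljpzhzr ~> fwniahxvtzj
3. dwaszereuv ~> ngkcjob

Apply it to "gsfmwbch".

qcpwg

Each output is the input with this applied: shift every letter 10 places forward in the alphabet (wrapping around), then delete the last 3 characters.
Starting from "gsfmwbch": after the first operation, "qcpwglmr"; after the second, "qcpwg".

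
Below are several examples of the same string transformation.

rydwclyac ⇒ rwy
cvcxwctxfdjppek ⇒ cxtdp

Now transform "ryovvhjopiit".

rvji

Each output is the input with this applied: keep one character in every 3, starting at position 1 (positions 1st, 4th, 7th, ...).
Applying that to "ryovvhjopiit" gives "rvji".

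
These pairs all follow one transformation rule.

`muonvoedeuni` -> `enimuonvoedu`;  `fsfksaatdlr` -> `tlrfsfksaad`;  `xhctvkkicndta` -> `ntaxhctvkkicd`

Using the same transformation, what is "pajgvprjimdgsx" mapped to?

dsxpajgvprjimg

The pattern: move the last 3 characters to the front (rotate right by 3), then swap the first and last characters.
Doing the same to "pajgvprjimdgsx": "dsxpajgvprjimg".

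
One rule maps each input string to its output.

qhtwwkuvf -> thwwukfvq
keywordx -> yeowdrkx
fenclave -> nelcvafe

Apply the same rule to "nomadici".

modacini

The pattern: move the first character to the end, then swap each adjacent pair of characters (1↔2, 3↔4, ...).
On "nomadici": the first step gives "omadicin", and the second then gives "modacini".
(Check on "keywordx": → "eywordxk" → "yeowdrkx" ✓)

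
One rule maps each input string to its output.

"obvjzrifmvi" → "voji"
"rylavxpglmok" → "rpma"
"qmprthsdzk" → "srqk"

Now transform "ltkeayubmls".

The pattern: keep one character in every 3, starting at position 1 (positions 1st, 4th, 7th, ...), then sort the characters into reverse alphabetical order.
Doing the same to "ltkeayubmls": "ulle".

ulle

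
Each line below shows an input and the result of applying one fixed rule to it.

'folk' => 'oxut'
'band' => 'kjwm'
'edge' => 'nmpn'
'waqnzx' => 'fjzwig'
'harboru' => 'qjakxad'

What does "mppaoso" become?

The rule is to shift every letter 9 places forward in the alphabet (wrapping around).
So "mppaoso" becomes "vyyjxbx".

vyyjxbx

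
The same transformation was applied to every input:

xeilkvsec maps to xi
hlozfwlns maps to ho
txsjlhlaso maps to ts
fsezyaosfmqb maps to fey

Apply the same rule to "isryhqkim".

ir

Looking at the pairs, the operation is to keep every other character starting from the first (positions 1st, 3rd, 5th, ...), then delete the last 3 characters.
On "isryhqkim": the first step gives "irhkm", and the second then gives "ir".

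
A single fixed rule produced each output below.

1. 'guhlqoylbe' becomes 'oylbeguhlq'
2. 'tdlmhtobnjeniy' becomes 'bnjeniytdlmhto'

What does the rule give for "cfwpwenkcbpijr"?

kcbpijrcfwpwen

In each case the input is transformed by: swap the front and back halves of the string.
For "cfwpwenkcbpijr" the result is "kcbpijrcfwpwen".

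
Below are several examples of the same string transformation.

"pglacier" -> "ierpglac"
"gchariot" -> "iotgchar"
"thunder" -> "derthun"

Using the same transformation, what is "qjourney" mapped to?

neyqjour

Rule — move the last 3 characters to the front (rotate right by 3).
For "qjourney" the result is "neyqjour".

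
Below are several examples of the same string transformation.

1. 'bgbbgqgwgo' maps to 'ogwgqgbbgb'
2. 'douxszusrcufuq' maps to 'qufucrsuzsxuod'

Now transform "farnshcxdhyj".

The rule is to reverse the string.
On "farnshcxdhyj" that produces "jyhdxchsnraf".

jyhdxchsnraf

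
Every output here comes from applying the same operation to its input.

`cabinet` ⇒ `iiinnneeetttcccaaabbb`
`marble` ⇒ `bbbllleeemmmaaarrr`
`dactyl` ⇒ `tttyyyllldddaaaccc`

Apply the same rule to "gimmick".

Each output is the input with this applied: move the first 3 characters to the end (rotate left by 3), then repeat every character 3 times.
For "gimmick", step one produces "mickgim"; step two turns that into "mmmiiiccckkkgggiiimmm".

mmmiiiccckkkgggiiimmm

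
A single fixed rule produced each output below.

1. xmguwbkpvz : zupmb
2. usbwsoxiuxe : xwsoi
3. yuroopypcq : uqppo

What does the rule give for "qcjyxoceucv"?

yoecc

In each case the input is transformed by: keep every other character starting from the second (positions 2nd, 4th, 6th, ...), then sort the characters into reverse alphabetical order.
Applying both steps to "qcjyxoceucv": "cyoec", then "yoecc".
(Check on "usbwsoxiuxe": → "swoix" → "xwsoi" ✓)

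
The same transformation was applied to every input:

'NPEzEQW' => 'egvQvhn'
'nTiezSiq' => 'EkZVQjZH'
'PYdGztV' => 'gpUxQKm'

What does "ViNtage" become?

The rule is to flip the case of every letter, then shift every letter 9 places backward in the alphabet (wrapping around).
On "ViNtage": the first step gives "vInTAGE", and the second then gives "mZeKRXV".
(Check on "nTiezSiq": → "NtIEZsIQ" → "EkZVQjZH" ✓)

mZeKRXV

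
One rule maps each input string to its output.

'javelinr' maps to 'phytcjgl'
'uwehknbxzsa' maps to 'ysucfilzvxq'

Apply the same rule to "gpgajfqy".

weneyhdo

What's happening: shift every letter 2 places backward in the alphabet (wrapping around), then move the last character to the front.
Starting from "gpgajfqy": after the first operation, "eneyhdow"; after the second, "weneyhdo".
(Check on "uwehknbxzsa": → "sucfilzvxqy" → "ysucfilzvxq" ✓)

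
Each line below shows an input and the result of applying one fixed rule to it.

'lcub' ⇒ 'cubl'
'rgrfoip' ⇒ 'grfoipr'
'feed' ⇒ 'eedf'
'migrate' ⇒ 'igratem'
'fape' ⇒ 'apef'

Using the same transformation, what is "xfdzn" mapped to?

fdznx

What's happening: move the first character to the end.
Doing the same to "xfdzn": "fdznx".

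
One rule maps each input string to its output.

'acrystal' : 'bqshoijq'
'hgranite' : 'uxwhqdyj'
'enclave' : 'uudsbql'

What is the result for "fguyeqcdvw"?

Rule — shift every letter 10 places backward in the alphabet (wrapping around), then move the last character to the front.
So "fguyeqcdvw" becomes "mvwkougstl".

mvwkougstl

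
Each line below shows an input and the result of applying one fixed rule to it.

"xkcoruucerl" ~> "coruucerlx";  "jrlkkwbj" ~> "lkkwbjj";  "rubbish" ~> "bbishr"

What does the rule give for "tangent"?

ngentt

The transformation: move the first character to the end, then delete the first character.
"tangent" → "angentt" → "ngentt".
(Check on "xkcoruucerl": → "kcoruucerlx" → "coruucerlx" ✓)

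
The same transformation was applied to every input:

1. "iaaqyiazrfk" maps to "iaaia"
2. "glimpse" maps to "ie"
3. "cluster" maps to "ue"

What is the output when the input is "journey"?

In each case the input is transformed by: keep only the vowels.
On "journey" that produces "oue".

oue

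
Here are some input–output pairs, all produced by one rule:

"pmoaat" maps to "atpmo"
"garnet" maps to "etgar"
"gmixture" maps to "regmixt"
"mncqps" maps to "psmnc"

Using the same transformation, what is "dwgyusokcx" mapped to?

The rule is to move the last 2 characters to the front (rotate right by 2), then delete the last character.
For "dwgyusokcx" the result is "cxdwgyuso".

cxdwgyuso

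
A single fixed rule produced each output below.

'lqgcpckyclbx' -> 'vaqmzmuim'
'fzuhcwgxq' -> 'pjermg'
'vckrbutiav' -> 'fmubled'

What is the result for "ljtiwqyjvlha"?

vtdsgaitf

The pattern: delete the last 3 characters, then shift every letter 10 places forward in the alphabet (wrapping around).
On "ljtiwqyjvlha": the first step gives "ljtiwqyjv", and the second then gives "vtdsgaitf".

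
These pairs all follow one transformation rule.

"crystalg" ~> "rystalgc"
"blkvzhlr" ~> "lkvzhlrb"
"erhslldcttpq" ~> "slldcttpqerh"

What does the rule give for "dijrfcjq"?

ijrfcjqd

In each case the input is transformed by: move the last 3 characters to the front (rotate right by 3), then swap the front and back halves of the string.
On "dijrfcjq" that produces "ijrfcjqd".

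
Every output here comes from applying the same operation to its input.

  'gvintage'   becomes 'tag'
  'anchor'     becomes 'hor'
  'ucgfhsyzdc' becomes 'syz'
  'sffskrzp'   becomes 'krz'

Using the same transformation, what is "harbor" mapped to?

bor

Looking at the pairs, the operation is to swap the front and back halves of the string, then keep only the first 3 characters.
Starting from "harbor": after the first operation, "borhar"; after the second, "bor".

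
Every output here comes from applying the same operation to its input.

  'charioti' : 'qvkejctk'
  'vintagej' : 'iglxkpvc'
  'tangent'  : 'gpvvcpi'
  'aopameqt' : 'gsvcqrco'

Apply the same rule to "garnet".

The transformation: move the last 3 characters to the front (rotate right by 3), then shift every letter 2 places forward in the alphabet (wrapping around).
Applying both steps to "garnet": "netgar", then "pgvict".

pgvict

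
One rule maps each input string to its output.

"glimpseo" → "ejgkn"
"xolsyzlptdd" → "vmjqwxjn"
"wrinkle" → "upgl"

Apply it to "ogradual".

The rule is to delete the last 3 characters, then shift every letter 2 places backward in the alphabet (wrapping around).
"ogradual" → "mepyb".
(Check on "xolsyzlptdd": → "xolsyzlp" → "vmjqwxjn" ✓)

mepyb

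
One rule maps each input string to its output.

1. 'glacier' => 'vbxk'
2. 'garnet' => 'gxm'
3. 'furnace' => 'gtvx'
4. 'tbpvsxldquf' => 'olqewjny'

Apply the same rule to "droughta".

In each case the input is transformed by: shift every letter 7 places backward in the alphabet (wrapping around), then delete the first 3 characters.
Applying both steps to "droughta": "wkhnzamt", then "nzamt".

nzamt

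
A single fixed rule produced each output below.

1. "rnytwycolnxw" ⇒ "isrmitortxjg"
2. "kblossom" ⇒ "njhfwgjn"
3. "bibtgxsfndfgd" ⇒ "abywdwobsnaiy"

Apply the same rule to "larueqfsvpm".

qkhgvmpzlan

The transformation: shift every letter 5 places backward in the alphabet (wrapping around), then move the last 3 characters to the front (rotate right by 3).
Applying that to "larueqfsvpm" gives "qkhgvmpzlan".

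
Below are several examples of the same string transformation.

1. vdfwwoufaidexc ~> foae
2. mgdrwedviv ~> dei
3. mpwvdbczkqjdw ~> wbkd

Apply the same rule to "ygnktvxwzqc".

nvz

In each case the input is transformed by: keep one character in every 3, starting at position 3 (positions 3rd, 6th, 9th, ...).
"ygnktvxwzqc" → "nvz".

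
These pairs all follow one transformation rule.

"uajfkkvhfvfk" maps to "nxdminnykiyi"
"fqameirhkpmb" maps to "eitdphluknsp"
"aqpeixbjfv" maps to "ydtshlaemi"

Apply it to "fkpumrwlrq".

tinsxpuzou

Looking at the pairs, the operation is to move the last character to the front, then shift every letter 3 places forward in the alphabet (wrapping around).
"fkpumrwlrq" → "qfkpumrwlr" → "tinsxpuzou".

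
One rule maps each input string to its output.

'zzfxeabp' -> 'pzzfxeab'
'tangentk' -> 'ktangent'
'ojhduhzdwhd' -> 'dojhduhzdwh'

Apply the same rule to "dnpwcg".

gdnpwc

The rule is to move the last character to the front.
So "dnpwcg" becomes "gdnpwc".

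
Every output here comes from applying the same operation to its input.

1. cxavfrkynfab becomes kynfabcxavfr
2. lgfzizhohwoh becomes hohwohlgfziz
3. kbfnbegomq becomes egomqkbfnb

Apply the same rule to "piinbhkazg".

hkazgpiinb

What's happening: swap the front and back halves of the string.
Doing the same to "piinbhkazg": "hkazgpiinb".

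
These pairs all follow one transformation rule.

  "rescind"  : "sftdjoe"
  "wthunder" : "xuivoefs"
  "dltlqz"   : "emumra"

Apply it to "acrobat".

The pattern: shift every letter 1 place forward in the alphabet (wrapping around).
Doing the same to "acrobat": "bdspcbu".

bdspcbu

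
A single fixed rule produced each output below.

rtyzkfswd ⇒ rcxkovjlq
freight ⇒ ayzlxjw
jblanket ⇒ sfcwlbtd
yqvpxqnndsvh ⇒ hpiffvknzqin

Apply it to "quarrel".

Looking at the pairs, the operation is to shift every letter 8 places backward in the alphabet (wrapping around), then move the first 3 characters to the end (rotate left by 3).
For "quarrel" the result is "jjwdims".

jjwdims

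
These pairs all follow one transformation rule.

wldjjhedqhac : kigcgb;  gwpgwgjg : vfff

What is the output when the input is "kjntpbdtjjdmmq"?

isasilp

The rule is to keep every other character starting from the second (positions 2nd, 4th, 6th, ...), then shift every letter 1 place backward in the alphabet (wrapping around).
On "kjntpbdtjjdmmq": the first step gives "jtbtjmq", and the second then gives "isasilp".
(Check on "wldjjhedqhac": → "ljhdhc" → "kigcgb" ✓)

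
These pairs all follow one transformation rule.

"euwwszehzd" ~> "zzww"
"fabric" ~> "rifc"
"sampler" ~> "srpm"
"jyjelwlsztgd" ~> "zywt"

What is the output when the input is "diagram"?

Each output is the input with this applied: sort the characters into reverse alphabetical order, then keep only the first 4 characters.
For "diagram", step one produces "rmigdaa"; step two turns that into "rmig".

rmig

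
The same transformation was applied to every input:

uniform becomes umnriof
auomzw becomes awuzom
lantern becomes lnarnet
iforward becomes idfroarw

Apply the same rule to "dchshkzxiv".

The rule is to take characters alternately from the front and the back (1st, last, 2nd, 2nd-last, ...).
"dchshkzxiv" → "dvcihxszhk".

dvcihxszhk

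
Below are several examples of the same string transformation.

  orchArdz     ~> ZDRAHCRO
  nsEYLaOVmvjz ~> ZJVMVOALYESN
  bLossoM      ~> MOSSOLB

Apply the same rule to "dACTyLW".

What's happening: reverse the string, then convert every letter to uppercase.
"dACTyLW" → "WLYTCAD".

WLYTCAD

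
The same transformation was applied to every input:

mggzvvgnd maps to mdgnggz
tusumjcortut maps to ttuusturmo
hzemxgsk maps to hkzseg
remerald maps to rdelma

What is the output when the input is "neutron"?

The rule is to take characters alternately from the front and the back (1st, last, 2nd, 2nd-last, ...), then delete the last 2 characters.
"neutron" → "nneourt" → "nneou".

nneou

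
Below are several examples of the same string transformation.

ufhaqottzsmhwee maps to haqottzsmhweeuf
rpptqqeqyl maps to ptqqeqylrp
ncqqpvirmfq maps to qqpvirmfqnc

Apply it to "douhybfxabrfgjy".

uhybfxabrfgjydo

In each case the input is transformed by: move the first 2 characters to the end (rotate left by 2).
On "douhybfxabrfgjy" that produces "uhybfxabrfgjydo".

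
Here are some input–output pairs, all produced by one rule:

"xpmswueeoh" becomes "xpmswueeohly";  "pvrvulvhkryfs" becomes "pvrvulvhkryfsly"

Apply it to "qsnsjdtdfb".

qsnsjdtdfbly

The rule is to append "ly".
For "qsnsjdtdfb" the result is "qsnsjdtdfbly".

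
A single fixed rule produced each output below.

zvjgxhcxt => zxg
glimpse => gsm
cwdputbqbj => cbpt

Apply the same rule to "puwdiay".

pad

Each output is the input with this applied: take characters alternately from the front and the back (1st, last, 2nd, 2nd-last, ...), then keep one character in every 3, starting at position 1 (positions 1st, 4th, 7th, ...).
For "puwdiay", step one produces "pyuawid"; step two turns that into "pad".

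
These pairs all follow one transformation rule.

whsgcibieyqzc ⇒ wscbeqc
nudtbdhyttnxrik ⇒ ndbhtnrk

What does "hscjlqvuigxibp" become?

In each case the input is transformed by: keep every other character starting from the first (positions 1st, 3rd, 5th, ...).
Doing the same to "hscjlqvuigxibp": "hclvixb".

hclvixb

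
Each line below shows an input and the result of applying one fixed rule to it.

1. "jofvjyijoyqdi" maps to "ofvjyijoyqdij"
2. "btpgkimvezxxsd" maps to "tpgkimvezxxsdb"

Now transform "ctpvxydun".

The pattern: move the first character to the end.
For "ctpvxydun" the result is "tpvxydunc".

tpvxydunc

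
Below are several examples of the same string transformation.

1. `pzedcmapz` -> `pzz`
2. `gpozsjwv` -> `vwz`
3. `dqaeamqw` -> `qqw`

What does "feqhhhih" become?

hiq

The rule is to sort the characters into alphabetical order, then keep only the last 3 characters.
For "feqhhhih" the result is "hiq".
(Check on "pzedcmapz": → "acdemppzz" → "pzz" ✓)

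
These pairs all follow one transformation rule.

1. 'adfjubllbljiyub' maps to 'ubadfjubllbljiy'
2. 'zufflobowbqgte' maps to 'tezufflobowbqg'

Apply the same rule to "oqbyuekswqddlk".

The rule is to move the last 2 characters to the front (rotate right by 2).
Applying that to "oqbyuekswqddlk" gives "lkoqbyuekswqdd".

lkoqbyuekswqdd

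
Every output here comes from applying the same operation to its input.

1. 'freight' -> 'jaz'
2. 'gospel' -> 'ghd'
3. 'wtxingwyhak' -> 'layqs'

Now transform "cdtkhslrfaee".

vckjsw

Looking at the pairs, the operation is to keep every other character starting from the second (positions 2nd, 4th, 6th, ...), then shift every letter 8 places backward in the alphabet (wrapping around).
Starting from "cdtkhslrfaee": after the first operation, "dksrae"; after the second, "vckjsw".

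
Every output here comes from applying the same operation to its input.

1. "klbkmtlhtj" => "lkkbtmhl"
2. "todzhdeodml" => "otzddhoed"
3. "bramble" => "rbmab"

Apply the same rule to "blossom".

The rule is to delete the last 2 characters, then swap each adjacent pair of characters (1↔2, 3↔4, ...).
On "blossom": the first step gives "bloss", and the second then gives "lbsos".

lbsos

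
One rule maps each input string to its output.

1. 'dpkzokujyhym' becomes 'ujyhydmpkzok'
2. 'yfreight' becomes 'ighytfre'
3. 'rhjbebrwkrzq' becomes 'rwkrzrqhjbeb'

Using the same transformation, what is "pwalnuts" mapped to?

nutpswal

In each case the input is transformed by: swap the first and last characters, then swap the front and back halves of the string.
"pwalnuts" → "nutpswal".
(Check on "rhjbebrwkrzq": → "qhjbebrwkrzr" → "rwkrzrqhjbeb" ✓)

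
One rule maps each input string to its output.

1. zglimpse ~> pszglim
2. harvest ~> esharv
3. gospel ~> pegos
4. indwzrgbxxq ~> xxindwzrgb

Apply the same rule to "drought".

ghdrou

Rule — delete the last character, then move the last 2 characters to the front (rotate right by 2).
Starting from "drought": after the first operation, "drough"; after the second, "ghdrou".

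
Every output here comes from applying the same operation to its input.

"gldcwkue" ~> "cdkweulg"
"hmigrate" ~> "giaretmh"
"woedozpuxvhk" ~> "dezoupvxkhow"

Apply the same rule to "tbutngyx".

tugnxybt

Rule — swap each adjacent pair of characters (1↔2, 3↔4, ...), then move the first 2 characters to the end (rotate left by 2).
Starting from "tbutngyx": after the first operation, "bttugnxy"; after the second, "tugnxybt".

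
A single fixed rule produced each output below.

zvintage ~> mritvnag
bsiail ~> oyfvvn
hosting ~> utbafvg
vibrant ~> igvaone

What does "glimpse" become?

tryfvcz

Looking at the pairs, the operation is to take characters alternately from the front and the back (1st, last, 2nd, 2nd-last, ...), then shift every letter 13 places forward in the alphabet (wrapping around) — i.e. ROT13.
Working it through for "glimpse": intermediate "gelsipm", final "tryfvcz".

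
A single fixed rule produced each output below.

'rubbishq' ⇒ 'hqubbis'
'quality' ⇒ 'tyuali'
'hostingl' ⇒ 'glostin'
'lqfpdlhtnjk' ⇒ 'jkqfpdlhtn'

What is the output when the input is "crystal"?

alryst

Rule — delete the first character, then move the last 2 characters to the front (rotate right by 2).
On "crystal" that produces "alryst".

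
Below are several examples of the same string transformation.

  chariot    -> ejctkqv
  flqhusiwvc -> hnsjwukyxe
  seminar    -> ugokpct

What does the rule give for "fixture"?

hkzvwtg

Looking at the pairs, the operation is to shift every letter 2 places forward in the alphabet (wrapping around).
Applying that to "fixture" gives "hkzvwtg".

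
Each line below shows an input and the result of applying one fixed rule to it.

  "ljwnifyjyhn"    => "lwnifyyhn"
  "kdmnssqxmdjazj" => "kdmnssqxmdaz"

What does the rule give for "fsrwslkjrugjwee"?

Each output is the input with this applied: remove every "j".
On "fsrwslkjrugjwee" that produces "fsrwslkrugwee".

fsrwslkrugwee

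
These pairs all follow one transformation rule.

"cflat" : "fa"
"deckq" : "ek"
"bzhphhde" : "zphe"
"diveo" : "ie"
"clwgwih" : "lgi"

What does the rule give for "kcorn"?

In each case the input is transformed by: keep every other character starting from the second (positions 2nd, 4th, 6th, ...).
On "kcorn" that produces "cr".

cr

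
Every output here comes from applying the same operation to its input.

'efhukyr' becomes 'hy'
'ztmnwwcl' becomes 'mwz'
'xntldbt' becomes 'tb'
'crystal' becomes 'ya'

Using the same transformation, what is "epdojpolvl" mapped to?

The transformation: move the first character to the end, then keep one character in every 3, starting at position 2 (positions 2nd, 5th, 8th, ...).
"epdojpolvl" → "dpv".

dpv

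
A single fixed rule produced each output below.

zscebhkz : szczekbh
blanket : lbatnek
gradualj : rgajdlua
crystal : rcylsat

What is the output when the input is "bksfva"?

Rule — move the first character to the end, then take characters alternately from the front and the back (1st, last, 2nd, 2nd-last, ...).
Starting from "bksfva": after the first operation, "ksfvab"; after the second, "kbsafv".

kbsafv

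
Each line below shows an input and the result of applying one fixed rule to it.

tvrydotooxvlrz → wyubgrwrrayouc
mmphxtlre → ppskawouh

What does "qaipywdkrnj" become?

tdlsbzgnuqm

Each output is the input with this applied: shift every letter 3 places forward in the alphabet (wrapping around).
So "qaipywdkrnj" becomes "tdlsbzgnuqm".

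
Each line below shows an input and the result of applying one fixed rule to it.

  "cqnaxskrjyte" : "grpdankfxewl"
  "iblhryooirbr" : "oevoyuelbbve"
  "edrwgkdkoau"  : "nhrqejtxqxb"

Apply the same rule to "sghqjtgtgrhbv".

oiftudwgtgteu

What's happening: move the last 2 characters to the front (rotate right by 2), then shift every letter 13 places forward in the alphabet (wrapping around) — i.e. ROT13.
Starting from "sghqjtgtgrhbv": after the first operation, "bvsghqjtgtgrh"; after the second, "oiftudwgtgteu".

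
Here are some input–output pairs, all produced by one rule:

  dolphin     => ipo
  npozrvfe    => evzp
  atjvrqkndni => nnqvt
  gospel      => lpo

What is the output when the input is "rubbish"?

The transformation: keep every other character starting from the second (positions 2nd, 4th, 6th, ...), then reverse the string.
For "rubbish", step one produces "ubs"; step two turns that into "sbu".

sbu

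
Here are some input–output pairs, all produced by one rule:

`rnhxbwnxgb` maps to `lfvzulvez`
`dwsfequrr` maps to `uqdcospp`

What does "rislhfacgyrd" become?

gqjfdyaewpb

The pattern: delete the first character, then shift every letter 2 places backward in the alphabet (wrapping around).
"rislhfacgyrd" → "islhfacgyrd" → "gqjfdyaewpb".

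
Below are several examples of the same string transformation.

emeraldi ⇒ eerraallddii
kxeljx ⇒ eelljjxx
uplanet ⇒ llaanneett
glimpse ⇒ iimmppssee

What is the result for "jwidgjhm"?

What's happening: delete the first 2 characters, then double every character.
Starting from "jwidgjhm": after the first operation, "idgjhm"; after the second, "iiddggjjhhmm".

iiddggjjhhmm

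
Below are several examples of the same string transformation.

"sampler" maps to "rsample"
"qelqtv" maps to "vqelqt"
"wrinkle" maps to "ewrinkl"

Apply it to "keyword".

Each output is the input with this applied: move the last character to the front.
So "keyword" becomes "dkeywor".

dkeywor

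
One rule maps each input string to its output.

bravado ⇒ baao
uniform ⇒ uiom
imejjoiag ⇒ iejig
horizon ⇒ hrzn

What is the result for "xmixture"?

xitr

The transformation: keep every other character starting from the first (positions 1st, 3rd, 5th, ...).
"xmixture" → "xitr".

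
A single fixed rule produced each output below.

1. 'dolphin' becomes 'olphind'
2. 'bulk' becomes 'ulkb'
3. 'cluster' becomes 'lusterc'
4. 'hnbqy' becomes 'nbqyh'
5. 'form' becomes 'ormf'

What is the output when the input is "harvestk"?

The rule is to move the first character to the end.
Applying that to "harvestk" gives "arvestkh".

arvestkh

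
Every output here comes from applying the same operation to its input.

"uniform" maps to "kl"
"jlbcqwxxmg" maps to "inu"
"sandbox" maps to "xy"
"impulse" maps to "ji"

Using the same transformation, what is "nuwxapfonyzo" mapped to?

rxlw

Rule — keep one character in every 3, starting at position 2 (positions 2nd, 5th, 8th, ...), then shift every letter 3 places backward in the alphabet (wrapping around).
For "nuwxapfonyzo", step one produces "uaoz"; step two turns that into "rxlw".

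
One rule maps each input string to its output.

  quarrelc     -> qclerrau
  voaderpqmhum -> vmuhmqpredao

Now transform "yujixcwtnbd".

Each output is the input with this applied: reverse the string, then move the last character to the front.
So "yujixcwtnbd" becomes "ydbntwcxiju".

ydbntwcxiju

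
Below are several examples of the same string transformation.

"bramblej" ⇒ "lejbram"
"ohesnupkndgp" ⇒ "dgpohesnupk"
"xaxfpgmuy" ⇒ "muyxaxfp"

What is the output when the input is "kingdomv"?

omvking

The transformation: move the last 3 characters to the front (rotate right by 3), then delete the last character.
Working it through for "kingdomv": intermediate "omvkingd", final "omvking".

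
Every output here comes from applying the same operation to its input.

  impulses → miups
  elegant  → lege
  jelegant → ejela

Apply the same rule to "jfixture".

fjxiu

Looking at the pairs, the operation is to swap each adjacent pair of characters (1↔2, 3↔4, ...), then delete the last 3 characters.
Applying both steps to "jfixture": "fjxiuter", then "fjxiu".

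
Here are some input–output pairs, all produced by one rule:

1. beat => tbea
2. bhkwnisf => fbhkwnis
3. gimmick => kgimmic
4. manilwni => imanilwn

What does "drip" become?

pdri

The transformation: move the last character to the front.
Applying that to "drip" gives "pdri".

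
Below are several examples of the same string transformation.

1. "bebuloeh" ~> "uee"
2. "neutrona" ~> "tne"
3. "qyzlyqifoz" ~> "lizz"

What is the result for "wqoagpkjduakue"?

akuuq

Each output is the input with this applied: move the first 3 characters to the end (rotate left by 3), then keep one character in every 3, starting at position 1 (positions 1st, 4th, 7th, ...).
Applying both steps to "wqoagpkjduakue": "agpkjduakuewqo", then "akuuq".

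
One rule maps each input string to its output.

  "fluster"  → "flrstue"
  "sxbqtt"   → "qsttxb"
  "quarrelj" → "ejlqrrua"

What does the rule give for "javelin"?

The pattern: sort the characters into alphabetical order, then move the first character to the end.
Applying both steps to "javelin": "aeijlnv", then "eijlnva".

eijlnva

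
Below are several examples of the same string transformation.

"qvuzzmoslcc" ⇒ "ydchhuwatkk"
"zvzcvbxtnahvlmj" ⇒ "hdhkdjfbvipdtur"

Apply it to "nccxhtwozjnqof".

Rule — shift every letter 8 places forward in the alphabet (wrapping around).
On "nccxhtwozjnqof" that produces "vkkfpbewhrvywn".

vkkfpbewhrvywn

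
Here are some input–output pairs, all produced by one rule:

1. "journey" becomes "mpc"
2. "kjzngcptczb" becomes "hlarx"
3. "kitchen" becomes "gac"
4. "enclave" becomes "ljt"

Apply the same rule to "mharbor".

The transformation: shift every letter 2 places backward in the alphabet (wrapping around), then keep every other character starting from the second (positions 2nd, 4th, 6th, ...).
"mharbor" → "kfypzmp" → "fpm".

fpm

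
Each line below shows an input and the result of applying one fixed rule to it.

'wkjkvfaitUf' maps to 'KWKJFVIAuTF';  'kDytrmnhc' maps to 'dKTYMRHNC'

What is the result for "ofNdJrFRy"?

What's happening: swap each adjacent pair of characters (1↔2, 3↔4, ...), then flip the case of every letter.
On "ofNdJrFRy": the first step gives "fodNrJRFy", and the second then gives "FODnRjrfY".

FODnRjrfY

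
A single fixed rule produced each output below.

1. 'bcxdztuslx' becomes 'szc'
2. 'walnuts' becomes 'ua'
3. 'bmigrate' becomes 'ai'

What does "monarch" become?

ro

The rule is to reverse the string, then keep one character in every 3, starting at position 3 (positions 3rd, 6th, 9th, ...).
On "monarch" that produces "ro".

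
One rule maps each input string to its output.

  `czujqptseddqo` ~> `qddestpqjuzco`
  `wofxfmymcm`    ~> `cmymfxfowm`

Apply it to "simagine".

nigamise

The rule is to reverse the string, then move the first character to the end.
Starting from "simagine": after the first operation, "enigamis"; after the second, "nigamise".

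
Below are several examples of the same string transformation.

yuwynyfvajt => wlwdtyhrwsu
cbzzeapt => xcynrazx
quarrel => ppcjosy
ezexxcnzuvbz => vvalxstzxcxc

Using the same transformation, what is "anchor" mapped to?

Rule — move the first 3 characters to the end (rotate left by 3), then shift every letter 2 places backward in the alphabet (wrapping around).
On "anchor": the first step gives "horanc", and the second then gives "fmpyla".

fmpyla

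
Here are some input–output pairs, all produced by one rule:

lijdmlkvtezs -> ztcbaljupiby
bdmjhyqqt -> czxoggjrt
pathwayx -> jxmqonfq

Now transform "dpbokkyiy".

The pattern: shift every letter 10 places backward in the alphabet (wrapping around), then move the first 2 characters to the end (rotate left by 2).
Working it through for "dpbokkyiy": intermediate "tfreaaoyo", final "reaaoyotf".

reaaoyotf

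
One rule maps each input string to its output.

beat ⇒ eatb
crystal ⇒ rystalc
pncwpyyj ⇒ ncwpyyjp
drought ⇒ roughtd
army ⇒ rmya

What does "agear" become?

geara

The transformation: move the first character to the end.
Doing the same to "agear": "geara".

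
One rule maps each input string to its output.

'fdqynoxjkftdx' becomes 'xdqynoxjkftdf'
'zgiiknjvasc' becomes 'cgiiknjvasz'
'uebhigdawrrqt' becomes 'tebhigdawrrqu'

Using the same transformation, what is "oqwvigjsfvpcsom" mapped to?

The rule is to swap the first and last characters.
So "oqwvigjsfvpcsom" becomes "mqwvigjsfvpcsoo".

mqwvigjsfvpcsoo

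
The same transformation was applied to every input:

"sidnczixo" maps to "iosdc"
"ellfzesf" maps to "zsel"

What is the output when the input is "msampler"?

What's happening: keep every other character starting from the first (positions 1st, 3rd, 5th, ...), then move the last 2 characters to the front (rotate right by 2).
Working it through for "msampler": intermediate "mape", final "pema".
(Check on "ellfzesf": → "elzs" → "zsel" ✓)

pema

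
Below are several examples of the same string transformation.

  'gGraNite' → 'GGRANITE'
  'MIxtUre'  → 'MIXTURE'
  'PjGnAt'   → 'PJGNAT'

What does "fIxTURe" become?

The transformation: convert every letter to uppercase.
Doing the same to "fIxTURe": "FIXTURE".

FIXTURE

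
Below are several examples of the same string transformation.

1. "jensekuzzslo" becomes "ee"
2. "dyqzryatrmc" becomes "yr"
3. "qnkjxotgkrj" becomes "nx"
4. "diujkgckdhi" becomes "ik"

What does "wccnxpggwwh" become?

The transformation: keep one character in every 3, starting at position 2 (positions 2nd, 5th, 8th, ...), then delete the last 2 characters.
Applying that to "wccnxpggwwh" gives "cx".

cx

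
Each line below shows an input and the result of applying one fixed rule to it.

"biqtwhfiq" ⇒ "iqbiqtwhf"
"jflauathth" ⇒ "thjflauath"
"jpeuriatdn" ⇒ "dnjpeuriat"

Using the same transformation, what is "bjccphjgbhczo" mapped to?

What's happening: move the last 2 characters to the front (rotate right by 2).
For "bjccphjgbhczo" the result is "zobjccphjgbhc".

zobjccphjgbhc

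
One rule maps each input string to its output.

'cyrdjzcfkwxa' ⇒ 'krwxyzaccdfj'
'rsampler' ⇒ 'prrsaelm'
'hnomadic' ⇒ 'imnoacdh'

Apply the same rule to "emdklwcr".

The rule is to sort the characters into alphabetical order, then swap the front and back halves of the string.
Applying both steps to "emdklwcr": "cdeklmrw", then "lmrwcdek".

lmrwcdek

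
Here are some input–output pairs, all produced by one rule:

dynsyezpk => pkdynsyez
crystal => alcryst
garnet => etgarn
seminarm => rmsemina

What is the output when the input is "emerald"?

ldemera

What's happening: move the last 2 characters to the front (rotate right by 2).
So "emerald" becomes "ldemera".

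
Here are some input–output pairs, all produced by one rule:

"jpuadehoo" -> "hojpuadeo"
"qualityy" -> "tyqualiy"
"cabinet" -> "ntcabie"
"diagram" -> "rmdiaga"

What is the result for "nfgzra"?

zanfgr

The pattern: move the last 2 characters to the front (rotate right by 2), then swap the first and last characters.
Working it through for "nfgzra": intermediate "ranfgz", final "zanfgr".
(Check on "diagram": → "amdiagr" → "rmdiaga" ✓)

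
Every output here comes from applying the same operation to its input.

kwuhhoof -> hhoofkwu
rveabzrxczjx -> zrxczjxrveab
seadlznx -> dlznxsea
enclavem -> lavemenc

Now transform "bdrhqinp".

hqinpbdr

What's happening: move the last character to the front, then swap the front and back halves of the string.
Applying both steps to "bdrhqinp": "pbdrhqin", then "hqinpbdr".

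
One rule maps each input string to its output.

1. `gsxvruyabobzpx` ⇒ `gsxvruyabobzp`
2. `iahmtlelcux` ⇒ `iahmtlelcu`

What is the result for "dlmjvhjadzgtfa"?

dlmjvhjadzgtf

The rule is to delete the last character.
For "dlmjvhjadzgtfa" the result is "dlmjvhjadzgtf".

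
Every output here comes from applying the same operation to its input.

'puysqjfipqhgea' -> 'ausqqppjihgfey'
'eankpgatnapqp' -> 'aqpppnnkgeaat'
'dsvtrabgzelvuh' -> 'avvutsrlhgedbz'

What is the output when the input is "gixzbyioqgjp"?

The rule is to sort the characters into reverse alphabetical order, then swap the first and last characters.
On "gixzbyioqgjp": the first step gives "zyxqpojiiggb", and the second then gives "byxqpojiiggz".
(Check on "eankpgatnapqp": → "tqpppnnkgeaaa" → "aqpppnnkgeaat" ✓)

byxqpojiiggz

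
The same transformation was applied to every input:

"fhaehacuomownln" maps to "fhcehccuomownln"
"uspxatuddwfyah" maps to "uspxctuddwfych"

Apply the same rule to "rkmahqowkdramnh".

rkmchqowkdrcmnh

What's happening: replace every "a" with "c".
On "rkmahqowkdramnh" that produces "rkmchqowkdrcmnh".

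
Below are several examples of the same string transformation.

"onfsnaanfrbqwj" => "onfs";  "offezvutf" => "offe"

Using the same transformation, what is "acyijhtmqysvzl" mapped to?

acyi

The rule is to keep only the first 4 characters.
Applying that to "acyijhtmqysvzl" gives "acyi".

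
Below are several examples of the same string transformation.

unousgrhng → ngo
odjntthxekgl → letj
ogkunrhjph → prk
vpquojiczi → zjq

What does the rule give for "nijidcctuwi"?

ucj

The pattern: keep one character in every 3, starting at position 3 (positions 3rd, 6th, 9th, ...), then reverse the string.
"nijidcctuwi" → "ucj".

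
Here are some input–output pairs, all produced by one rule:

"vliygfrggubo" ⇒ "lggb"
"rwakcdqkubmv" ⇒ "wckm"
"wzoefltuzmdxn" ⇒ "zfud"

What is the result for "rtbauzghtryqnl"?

What's happening: keep one character in every 3, starting at position 2 (positions 2nd, 5th, 8th, ...).
On "rtbauzghtryqnl" that produces "tuhyl".

tuhyl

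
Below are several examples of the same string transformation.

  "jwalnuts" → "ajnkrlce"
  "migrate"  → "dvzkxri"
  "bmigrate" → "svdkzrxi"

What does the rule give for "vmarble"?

mvdcrsi

What's happening: shift every letter 9 places backward in the alphabet (wrapping around), then take characters alternately from the front and the back (1st, last, 2nd, 2nd-last, ...).
Starting from "vmarble": after the first operation, "mdriscv"; after the second, "mvdcrsi".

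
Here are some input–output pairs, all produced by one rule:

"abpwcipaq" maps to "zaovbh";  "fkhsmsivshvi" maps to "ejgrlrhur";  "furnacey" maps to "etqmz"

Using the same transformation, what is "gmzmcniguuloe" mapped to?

The pattern: delete the last 3 characters, then shift every letter 1 place backward in the alphabet (wrapping around).
For "gmzmcniguuloe", step one produces "gmzmcniguu"; step two turns that into "flylbmhftt".

flylbmhftt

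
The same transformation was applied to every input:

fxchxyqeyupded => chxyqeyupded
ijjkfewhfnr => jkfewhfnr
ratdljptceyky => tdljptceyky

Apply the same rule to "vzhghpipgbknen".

hghpipgbknen

Rule — delete the first 2 characters.
Applying that to "vzhghpipgbknen" gives "hghpipgbknen".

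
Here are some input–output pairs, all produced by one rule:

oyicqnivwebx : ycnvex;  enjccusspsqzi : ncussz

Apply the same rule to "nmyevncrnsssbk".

Rule — keep every other character starting from the second (positions 2nd, 4th, 6th, ...).
"nmyevncrnsssbk" → "menrssk".

menrssk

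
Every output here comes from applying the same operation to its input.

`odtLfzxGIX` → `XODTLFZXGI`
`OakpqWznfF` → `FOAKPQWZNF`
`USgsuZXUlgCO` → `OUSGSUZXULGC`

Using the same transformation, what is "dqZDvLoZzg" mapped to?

GDQZDVLOZZ

Rule — move the last character to the front, then convert every letter to uppercase.
For "dqZDvLoZzg", step one produces "gdqZDvLoZz"; step two turns that into "GDQZDVLOZZ".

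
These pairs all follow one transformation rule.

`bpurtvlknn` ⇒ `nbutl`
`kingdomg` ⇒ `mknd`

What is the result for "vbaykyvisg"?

Rule — move the last 2 characters to the front (rotate right by 2), then keep every other character starting from the first (positions 1st, 3rd, 5th, ...).
So "vbaykyvisg" becomes "svakv".

svakv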